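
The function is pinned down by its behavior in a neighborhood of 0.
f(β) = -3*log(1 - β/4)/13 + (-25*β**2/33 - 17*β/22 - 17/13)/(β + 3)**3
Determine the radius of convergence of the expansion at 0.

Denominator factor (β + 3)^3: pole of order 3 at -3, modulus 3.
Branch term (-3/13)*log(1 - β/(4)): its argument vanishes at β = 4, a logarithmic branch point, modulus 4.
The radius of convergence is the smallest modulus among the singular points: 3.

The radius of convergence is 3.


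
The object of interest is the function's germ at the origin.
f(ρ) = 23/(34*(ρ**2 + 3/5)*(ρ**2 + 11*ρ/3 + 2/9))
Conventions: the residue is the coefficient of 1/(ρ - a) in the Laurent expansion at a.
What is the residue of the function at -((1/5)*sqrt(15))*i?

The factor ρ**2 + 3/5 splits as (ρ - a)(ρ - a') with a = -((1/5)*sqrt(15))*i, a' = ((1/5)*sqrt(15))*i. At the order-1 pole a set g(ρ) = (ρ - a)*f(ρ) = [23/(34*(ρ**2 + 11*ρ/3 + 2/9))] / (ρ - a').
Simple pole: residue = g(a) at a = -((1/5)*sqrt(15))*i, which is (-170775/1130432) - ((345/66496)*sqrt(15))*i.

The residue is (-170775/1130432) - ((345/66496)*sqrt(15))*i.


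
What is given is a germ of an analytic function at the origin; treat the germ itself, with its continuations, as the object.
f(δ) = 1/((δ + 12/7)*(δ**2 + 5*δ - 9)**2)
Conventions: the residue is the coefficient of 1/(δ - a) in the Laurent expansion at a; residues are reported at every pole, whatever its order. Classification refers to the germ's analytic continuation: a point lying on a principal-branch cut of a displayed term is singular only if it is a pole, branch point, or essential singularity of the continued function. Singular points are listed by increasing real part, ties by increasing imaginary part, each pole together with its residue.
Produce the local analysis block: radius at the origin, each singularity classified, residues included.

Denominator factor (δ + 12/7): pole of order 1 at -12/7, modulus 12/7.
Denominator factor (δ**2 + 5*δ - 9)^2: discriminant 61, real irrational roots -5/2 + (1/2)*sqrt(61) and -5/2 - (1/2)*sqrt(61); poles of order 2, moduli -5/2 + (1/2)*sqrt(61) and 5/2 + (1/2)*sqrt(61).
The radius of convergence is the smallest modulus among the singular points: -5/2 + (1/2)*sqrt(61).
The factor δ**2 + 5*δ - 9 splits as (δ - a)(δ - a') with a = -5/2 - (1/2)*sqrt(61), a' = -5/2 + (1/2)*sqrt(61). At the order-2 pole a set g(δ) = (δ - a)^2*f(δ) = [1/(δ + 12/7)] / (δ - a')^2.
Order-2 pole: residue = g'(a); g'(-5/2 - (1/2)*sqrt(61)) = -2401/1028178 + (340571/3825850338)*sqrt(61), so the residue is -2401/1028178 + (340571/3825850338)*sqrt(61).
At the order-1 pole -12/7 set g(δ) = (δ - (-12/7))*f(δ) = (δ**2 + 5*δ - 9)**(-2).
Simple pole: residue = g(a) at a = -12/7, which is 2401/514089.
The factor δ**2 + 5*δ - 9 splits as (δ - a)(δ - a') with a = -5/2 + (1/2)*sqrt(61), a' = -5/2 - (1/2)*sqrt(61). At the order-2 pole a set g(δ) = (δ - a)^2*f(δ) = [1/(δ + 12/7)] / (δ - a')^2.
Order-2 pole: residue = g'(a); g'(-5/2 + (1/2)*sqrt(61)) = -2401/1028178 - (340571/3825850338)*sqrt(61), so the residue is -2401/1028178 - (340571/3825850338)*sqrt(61).
List the singular points by increasing real part (a conjugate pair: the negative imaginary part first).

Radius of convergence at 0: -5/2 + (1/2)*sqrt(61).
At -5/2 - (1/2)*sqrt(61): a pole of order 2; residue -2401/1028178 + (340571/3825850338)*sqrt(61).
At -12/7: a pole of order 1; residue 2401/514089.
At -5/2 + (1/2)*sqrt(61): a pole of order 2; residue -2401/1028178 - (340571/3825850338)*sqrt(61).


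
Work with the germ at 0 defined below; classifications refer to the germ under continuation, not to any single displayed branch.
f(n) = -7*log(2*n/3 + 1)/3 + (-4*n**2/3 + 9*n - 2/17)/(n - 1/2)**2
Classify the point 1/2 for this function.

The denominator factor n - 1/2 vanishes at 1/2 and appears to the power 2; the numerator there equals 413/102, nonzero, and no other factor vanishes.
The branch terms are analytic at this point.
Hence a pole whose order is the multiplicity, 2.

The point is a pole of order 2.


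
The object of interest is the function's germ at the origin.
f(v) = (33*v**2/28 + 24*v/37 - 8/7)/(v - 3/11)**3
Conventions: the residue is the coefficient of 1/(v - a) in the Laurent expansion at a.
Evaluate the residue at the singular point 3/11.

The residue is 33/28.

At the order-3 pole 3/11 set g(v) = (v - (3/11))^3*f(v) = 33*v**2/28 + 24*v/37 - 8/7.
Order-3 pole: residue = g''(a)/2; g''(3/11) = 33/14, so the residue is 33/28.


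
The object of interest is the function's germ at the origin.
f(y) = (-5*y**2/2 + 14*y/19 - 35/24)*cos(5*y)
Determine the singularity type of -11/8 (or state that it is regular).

The point is a regular point.

There is no denominator, hence no pole anywhere.
The factor cos(5*y) is entire.
So the germ continues analytically to -11/8.


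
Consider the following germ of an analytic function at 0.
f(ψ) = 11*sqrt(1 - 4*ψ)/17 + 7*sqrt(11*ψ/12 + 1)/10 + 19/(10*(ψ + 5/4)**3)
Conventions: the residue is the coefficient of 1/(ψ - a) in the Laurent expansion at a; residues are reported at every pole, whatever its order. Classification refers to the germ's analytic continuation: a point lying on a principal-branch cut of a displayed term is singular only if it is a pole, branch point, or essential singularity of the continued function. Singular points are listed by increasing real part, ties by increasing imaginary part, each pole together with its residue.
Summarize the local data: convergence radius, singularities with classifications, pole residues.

Radius of convergence at 0: 1/4.
At -5/4: a pole of order 3; residue 0.
At -12/11: an algebraic (square-root) branch point.
At 1/4: an algebraic (square-root) branch point.

Denominator factor (ψ + 5/4)^3: pole of order 3 at -5/4, modulus 5/4.
Branch term (7/10)*sqrt(1 - ψ/(-12/11)): its argument vanishes at ψ = -12/11, a square-root branch point, modulus 12/11.
Branch term (11/17)*sqrt(1 - ψ/(1/4)): its argument vanishes at ψ = 1/4, a square-root branch point, modulus 1/4.
The radius of convergence is the smallest modulus among the singular points: 1/4.
The branch terms are analytic at -5/4 and contribute nothing to the residue; only the rational part matters.
At the order-3 pole -5/4 set g(ψ) = (ψ - (-5/4))^3*(rational part) = 19/10.
Order-3 pole: residue = g''(a)/2; g''(-5/4) = 0, so the residue is 0.
List the singular points by increasing real part (a conjugate pair: the negative imaginary part first).


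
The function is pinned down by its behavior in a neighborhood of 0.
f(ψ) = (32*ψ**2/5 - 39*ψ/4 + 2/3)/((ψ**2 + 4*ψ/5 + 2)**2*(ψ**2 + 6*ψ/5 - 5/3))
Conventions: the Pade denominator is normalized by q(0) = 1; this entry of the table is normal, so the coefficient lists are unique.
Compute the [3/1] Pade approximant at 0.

The Pade approximant has numerator coefficients [-1/10, 38086539/4586800, -2329146077/22934000, 528649647/7166875]; denominator coefficients [1, -19588531/286675].


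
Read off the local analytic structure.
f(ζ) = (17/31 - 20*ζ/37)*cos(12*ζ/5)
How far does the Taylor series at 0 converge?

The radius of convergence is infinite.

The factor cos(12*ζ/5) is entire and contributes no finite singular point.
The polynomial part has no poles.
No finite singular points: the Taylor series at 0 converges everywhere.


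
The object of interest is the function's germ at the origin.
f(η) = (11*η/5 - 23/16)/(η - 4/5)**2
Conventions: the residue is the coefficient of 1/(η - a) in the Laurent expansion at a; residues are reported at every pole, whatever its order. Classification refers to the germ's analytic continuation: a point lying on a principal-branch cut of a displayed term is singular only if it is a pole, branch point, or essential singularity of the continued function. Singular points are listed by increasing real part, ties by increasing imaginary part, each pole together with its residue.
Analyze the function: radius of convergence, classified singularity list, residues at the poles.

Radius of convergence at 0: 4/5.
At 4/5: a pole of order 2; residue 11/5.

Denominator factor (η - 4/5)^2: pole of order 2 at 4/5, modulus 4/5.
The radius of convergence is the smallest modulus among the singular points: 4/5.
At the order-2 pole 4/5 set g(η) = (η - (4/5))^2*f(η) = 11*η/5 - 23/16.
Order-2 pole: residue = g'(a); g'(4/5) = 11/5, so the residue is 11/5.


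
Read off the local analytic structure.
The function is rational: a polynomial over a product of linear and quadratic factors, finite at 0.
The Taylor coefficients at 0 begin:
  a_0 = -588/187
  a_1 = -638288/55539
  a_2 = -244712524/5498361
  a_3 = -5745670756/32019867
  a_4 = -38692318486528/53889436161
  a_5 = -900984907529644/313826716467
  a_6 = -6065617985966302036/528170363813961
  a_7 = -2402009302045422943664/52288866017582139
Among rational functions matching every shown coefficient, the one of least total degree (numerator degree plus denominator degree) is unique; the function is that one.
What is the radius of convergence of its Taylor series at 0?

The radius of convergence is 1/4.

No rational of total degree below 4 reproduces all 8 coefficients; solving the [1/3] Pade equations on them gives f(γ) = (5*γ/27 + 21/17)/((γ - 1/4)*(γ**2 + 7*γ/9 + 11/7)), whose expansion matches every shown term.
Denominator factor (γ**2 + 7*γ/9 + 11/7): discriminant -3221/567, complex-conjugate roots (-7/18) + ((1/126)*sqrt(22547))*i and (-7/18) - ((1/126)*sqrt(22547))*i; poles of order 1, moduli (1/7)*sqrt(77) and (1/7)*sqrt(77).
Denominator factor (γ - 1/4): pole of order 1 at 1/4, modulus 1/4.
The radius of convergence is the smallest modulus among the singular points: 1/4.


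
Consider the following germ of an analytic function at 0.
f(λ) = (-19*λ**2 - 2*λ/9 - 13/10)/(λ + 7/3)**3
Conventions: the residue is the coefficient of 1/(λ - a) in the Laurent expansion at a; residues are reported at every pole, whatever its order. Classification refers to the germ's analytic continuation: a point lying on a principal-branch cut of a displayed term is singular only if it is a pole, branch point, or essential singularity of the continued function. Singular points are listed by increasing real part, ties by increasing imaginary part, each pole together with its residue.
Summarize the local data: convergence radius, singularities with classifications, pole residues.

Denominator factor (λ + 7/3)^3: pole of order 3 at -7/3, modulus 7/3.
The radius of convergence is the smallest modulus among the singular points: 7/3.
At the order-3 pole -7/3 set g(λ) = (λ - (-7/3))^3*f(λ) = -19*λ**2 - 2*λ/9 - 13/10.
Order-3 pole: residue = g''(a)/2; g''(-7/3) = -38, so the residue is -19.

Radius of convergence at 0: 7/3.
At -7/3: a pole of order 3; residue -19.


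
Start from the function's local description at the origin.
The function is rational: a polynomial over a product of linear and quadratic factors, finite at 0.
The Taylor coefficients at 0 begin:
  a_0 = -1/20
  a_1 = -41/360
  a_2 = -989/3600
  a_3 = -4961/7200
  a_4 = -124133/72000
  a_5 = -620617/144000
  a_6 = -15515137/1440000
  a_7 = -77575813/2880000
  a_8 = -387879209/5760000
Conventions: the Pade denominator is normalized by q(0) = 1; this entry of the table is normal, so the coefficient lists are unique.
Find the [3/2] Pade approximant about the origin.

The Pade approximant has numerator coefficients [-1/20, 1602403/26106120, -28381/21755100, -410533/32632650]; denominator coefficients [1, -254200/72517, 3649251/1450340].

Taylor coefficients needed (read off): a_0 = -1/20, a_1 = -41/360, a_2 = -989/3600, a_3 = -4961/7200, a_4 = -124133/72000, a_5 = -620617/144000.
Write the denominator as Q(d) = 1 + q1*d + q2*d^2. Requiring Q*f - P = O(d^6) with deg P <= 3 kills the coefficients of d^4..d^5 in Q*f:
  d^4: a_4 + q1*a_3 + q2*a_2 = 0, i.e. -124133/72000 + (-4961/7200)*q1 + (-989/3600)*q2 = 0.
  d^5: a_5 + q1*a_4 + q2*a_3 = 0, i.e. -620617/144000 + (-124133/72000)*q1 + (-4961/7200)*q2 = 0.
Solving this linear system: q1 = -254200/72517, q2 = 3649251/1450340.
The numerator is Q*f truncated at degree 3: P0 = a_0 = -1/20; P1 = a_1 + q1*a_0 = 1602403/26106120; P2 = a_2 + q1*a_1 + q2*a_0 = -28381/21755100; P3 = a_3 + q1*a_2 + q2*a_1 = -410533/32632650.


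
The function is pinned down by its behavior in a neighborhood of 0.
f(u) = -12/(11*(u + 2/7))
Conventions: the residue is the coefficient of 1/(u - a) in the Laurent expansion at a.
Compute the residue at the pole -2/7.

The residue is -12/11.

At the order-1 pole -2/7 set g(u) = (u - (-2/7))*f(u) = -12/11.
Simple pole: residue = g(a) at a = -2/7, which is -12/11.


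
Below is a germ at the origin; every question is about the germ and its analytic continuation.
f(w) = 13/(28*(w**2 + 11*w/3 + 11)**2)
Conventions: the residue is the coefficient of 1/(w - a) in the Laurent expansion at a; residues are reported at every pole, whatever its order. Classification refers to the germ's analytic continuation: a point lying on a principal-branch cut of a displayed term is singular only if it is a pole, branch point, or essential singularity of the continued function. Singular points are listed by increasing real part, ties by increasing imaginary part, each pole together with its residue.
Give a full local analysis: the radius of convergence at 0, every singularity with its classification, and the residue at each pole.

Denominator factor (w**2 + 11*w/3 + 11)^2: discriminant -275/9, complex-conjugate roots (-11/6) + ((5/6)*sqrt(11))*i and (-11/6) - ((5/6)*sqrt(11))*i; poles of order 2, moduli sqrt(11) and sqrt(11).
The radius of convergence is the smallest modulus among the singular points: sqrt(11).
The factor w**2 + 11*w/3 + 11 splits as (w - a)(w - a') with a = (-11/6) - ((5/6)*sqrt(11))*i, a' = (-11/6) + ((5/6)*sqrt(11))*i. At the order-2 pole a set g(w) = (w - a)^2*f(w) = [13/28] / (w - a')^2.
Order-2 pole: residue = g'(a); g'((-11/6) - ((5/6)*sqrt(11))*i) = ((351/211750)*sqrt(11))*i, so the residue is ((351/211750)*sqrt(11))*i.
The factor w**2 + 11*w/3 + 11 splits as (w - a)(w - a') with a = (-11/6) + ((5/6)*sqrt(11))*i, a' = (-11/6) - ((5/6)*sqrt(11))*i. At the order-2 pole a set g(w) = (w - a)^2*f(w) = [13/28] / (w - a')^2.
Order-2 pole: residue = g'(a); g'((-11/6) + ((5/6)*sqrt(11))*i) = -((351/211750)*sqrt(11))*i, so the residue is -((351/211750)*sqrt(11))*i.
List the singular points by increasing real part (a conjugate pair: the negative imaginary part first).

Radius of convergence at 0: sqrt(11).
At (-11/6) - ((5/6)*sqrt(11))*i: a pole of order 2; residue ((351/211750)*sqrt(11))*i.
At (-11/6) + ((5/6)*sqrt(11))*i: a pole of order 2; residue -((351/211750)*sqrt(11))*i.


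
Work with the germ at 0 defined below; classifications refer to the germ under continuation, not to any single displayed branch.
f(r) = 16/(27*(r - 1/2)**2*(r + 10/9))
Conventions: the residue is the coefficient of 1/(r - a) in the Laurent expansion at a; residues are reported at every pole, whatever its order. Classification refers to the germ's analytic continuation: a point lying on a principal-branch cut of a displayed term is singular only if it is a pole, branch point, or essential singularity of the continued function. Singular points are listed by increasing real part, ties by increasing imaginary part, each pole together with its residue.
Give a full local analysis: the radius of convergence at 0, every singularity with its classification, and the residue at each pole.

Denominator factor (r + 10/9): pole of order 1 at -10/9, modulus 10/9.
Denominator factor (r - 1/2)^2: pole of order 2 at 1/2, modulus 1/2.
The radius of convergence is the smallest modulus among the singular points: 1/2.
At the order-1 pole -10/9 set g(r) = (r - (-10/9))*f(r) = 16/(27*(r - 1/2)**2).
Simple pole: residue = g(a) at a = -10/9, which is 192/841.
At the order-2 pole 1/2 set g(r) = (r - (1/2))^2*f(r) = 16/(27*(r + 10/9)).
Order-2 pole: residue = g'(a); g'(1/2) = -192/841, so the residue is -192/841.
List the singular points by increasing real part (a conjugate pair: the negative imaginary part first).

Radius of convergence at 0: 1/2.
At -10/9: a pole of order 1; residue 192/841.
At 1/2: a pole of order 2; residue -192/841.


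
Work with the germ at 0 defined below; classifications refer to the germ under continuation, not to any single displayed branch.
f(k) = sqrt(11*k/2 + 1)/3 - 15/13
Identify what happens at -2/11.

The point is an algebraic (square-root) branch point.

The term (1/3)*sqrt(1 - k/(-2/11)) has argument 1 - -2/11/(-2/11) = 0 at -2/11: a square-root (algebraic, two-sheeted) branch point; the remaining terms are analytic or single-valued there.


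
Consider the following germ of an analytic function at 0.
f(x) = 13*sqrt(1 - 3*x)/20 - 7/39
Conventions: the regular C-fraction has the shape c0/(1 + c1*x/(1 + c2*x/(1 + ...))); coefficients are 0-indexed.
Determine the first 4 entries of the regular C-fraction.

Taylor coefficients (expand at 0): a_0 = 367/780, a_1 = -39/40, a_2 = -117/160, a_3 = -351/320.
c0 = a_0 = 367/780. Peel one level at a time: if S = 1 + c*x/S' with S'(0) = 1, then c is the x-coefficient of S and S' = c*x/(S - 1).
S_1 = c0/f = 1 + (1521/734)*x + (6301503/1077512)*x^2 + ...; c1 = 1521/734.
S_2 = c1*x/(S_1 - 1) = 1 + (-4143/1468)*x + (-9/16)*x^2 + ...; c2 = -4143/1468.
S_3 = c2*x/(S_2 - 1) = 1 + (-1101/5524)*x + ...; c3 = -1101/5524.

The regular C-fraction coefficients are [367/780, 1521/734, -4143/1468, -1101/5524].


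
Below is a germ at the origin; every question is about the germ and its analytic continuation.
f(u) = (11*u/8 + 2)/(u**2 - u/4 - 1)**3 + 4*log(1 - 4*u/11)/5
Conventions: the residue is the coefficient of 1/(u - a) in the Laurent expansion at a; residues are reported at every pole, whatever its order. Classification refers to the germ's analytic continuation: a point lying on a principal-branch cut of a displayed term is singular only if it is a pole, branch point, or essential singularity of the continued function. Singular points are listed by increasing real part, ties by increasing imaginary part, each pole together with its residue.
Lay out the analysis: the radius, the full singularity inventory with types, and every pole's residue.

Denominator factor (u**2 - u/4 - 1)^3: discriminant 65/16, real irrational roots 1/8 + (1/8)*sqrt(65) and 1/8 - (1/8)*sqrt(65); poles of order 3, moduli 1/8 + (1/8)*sqrt(65) and -1/8 + (1/8)*sqrt(65).
Branch term (4/5)*log(1 - u/(11/4)): its argument vanishes at u = 11/4, a logarithmic branch point, modulus 11/4.
The radius of convergence is the smallest modulus among the singular points: -1/8 + (1/8)*sqrt(65).
The branch term is analytic at 1/8 - (1/8)*sqrt(65) and contributes nothing to the residue; only the rational part matters.
The factor u**2 - u/4 - 1 splits as (u - a)(u - a') with a = 1/8 - (1/8)*sqrt(65), a' = 1/8 + (1/8)*sqrt(65). At the order-3 pole a set g(u) = (u - a)^3*(rational part) = [11*u/8 + 2] / (u - a')^3.
Order-3 pole: residue = g''(a)/2; g''(1/8 - (1/8)*sqrt(65)) = -(26688/274625)*sqrt(65), so the residue is -(13344/274625)*sqrt(65).
The branch term is analytic at 1/8 + (1/8)*sqrt(65) and contributes nothing to the residue; only the rational part matters.
The factor u**2 - u/4 - 1 splits as (u - a)(u - a') with a = 1/8 + (1/8)*sqrt(65), a' = 1/8 - (1/8)*sqrt(65). At the order-3 pole a set g(u) = (u - a)^3*(rational part) = [11*u/8 + 2] / (u - a')^3.
Order-3 pole: residue = g''(a)/2; g''(1/8 + (1/8)*sqrt(65)) = (26688/274625)*sqrt(65), so the residue is (13344/274625)*sqrt(65).
List the singular points by increasing real part (a conjugate pair: the negative imaginary part first).

Radius of convergence at 0: -1/8 + (1/8)*sqrt(65).
At 1/8 - (1/8)*sqrt(65): a pole of order 3; residue -(13344/274625)*sqrt(65).
At 1/8 + (1/8)*sqrt(65): a pole of order 3; residue (13344/274625)*sqrt(65).
At 11/4: a logarithmic branch point.


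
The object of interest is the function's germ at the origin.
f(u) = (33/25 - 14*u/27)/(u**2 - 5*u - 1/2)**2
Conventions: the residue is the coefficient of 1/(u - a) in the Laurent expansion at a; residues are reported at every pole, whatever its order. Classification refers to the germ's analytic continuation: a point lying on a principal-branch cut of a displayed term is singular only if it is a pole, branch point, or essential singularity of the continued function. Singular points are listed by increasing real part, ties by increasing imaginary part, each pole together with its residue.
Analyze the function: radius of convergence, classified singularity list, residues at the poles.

Radius of convergence at 0: -5/2 + (3/2)*sqrt(3).
At 5/2 - (3/2)*sqrt(3): a pole of order 2; residue (32/164025)*sqrt(3).
At 5/2 + (3/2)*sqrt(3): a pole of order 2; residue -(32/164025)*sqrt(3).

Denominator factor (u**2 - 5*u - 1/2)^2: discriminant 27, real irrational roots 5/2 + (3/2)*sqrt(3) and 5/2 - (3/2)*sqrt(3); poles of order 2, moduli 5/2 + (3/2)*sqrt(3) and -5/2 + (3/2)*sqrt(3).
The radius of convergence is the smallest modulus among the singular points: -5/2 + (3/2)*sqrt(3).
The factor u**2 - 5*u - 1/2 splits as (u - a)(u - a') with a = 5/2 - (3/2)*sqrt(3), a' = 5/2 + (3/2)*sqrt(3). At the order-2 pole a set g(u) = (u - a)^2*f(u) = [33/25 - 14*u/27] / (u - a')^2.
Order-2 pole: residue = g'(a); g'(5/2 - (3/2)*sqrt(3)) = (32/164025)*sqrt(3), so the residue is (32/164025)*sqrt(3).
The factor u**2 - 5*u - 1/2 splits as (u - a)(u - a') with a = 5/2 + (3/2)*sqrt(3), a' = 5/2 - (3/2)*sqrt(3). At the order-2 pole a set g(u) = (u - a)^2*f(u) = [33/25 - 14*u/27] / (u - a')^2.
Order-2 pole: residue = g'(a); g'(5/2 + (3/2)*sqrt(3)) = -(32/164025)*sqrt(3), so the residue is -(32/164025)*sqrt(3).
List the singular points by increasing real part (a conjugate pair: the negative imaginary part first).


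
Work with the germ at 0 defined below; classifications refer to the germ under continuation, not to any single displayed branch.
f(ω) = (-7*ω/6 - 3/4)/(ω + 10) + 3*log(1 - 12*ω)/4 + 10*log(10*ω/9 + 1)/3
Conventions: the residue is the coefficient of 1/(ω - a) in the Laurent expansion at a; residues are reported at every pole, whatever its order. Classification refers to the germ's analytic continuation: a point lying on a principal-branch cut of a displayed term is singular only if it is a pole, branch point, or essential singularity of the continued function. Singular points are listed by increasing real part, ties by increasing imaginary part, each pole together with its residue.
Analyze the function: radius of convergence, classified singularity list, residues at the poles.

Radius of convergence at 0: 1/12.
At -10: a pole of order 1; residue 131/12.
At -9/10: a logarithmic branch point.
At 1/12: a logarithmic branch point.

Denominator factor (ω + 10): pole of order 1 at -10, modulus 10.
Branch term (10/3)*log(1 - ω/(-9/10)): its argument vanishes at ω = -9/10, a logarithmic branch point, modulus 9/10.
Branch term (3/4)*log(1 - ω/(1/12)): its argument vanishes at ω = 1/12, a logarithmic branch point, modulus 1/12.
The radius of convergence is the smallest modulus among the singular points: 1/12.
The branch terms are analytic at -10 and contribute nothing to the residue; only the rational part matters.
At the order-1 pole -10 set g(ω) = (ω - (-10))*(rational part) = -7*ω/6 - 3/4.
Simple pole: residue = g(a) at a = -10, which is 131/12.
List the singular points by increasing real part (a conjugate pair: the negative imaginary part first).


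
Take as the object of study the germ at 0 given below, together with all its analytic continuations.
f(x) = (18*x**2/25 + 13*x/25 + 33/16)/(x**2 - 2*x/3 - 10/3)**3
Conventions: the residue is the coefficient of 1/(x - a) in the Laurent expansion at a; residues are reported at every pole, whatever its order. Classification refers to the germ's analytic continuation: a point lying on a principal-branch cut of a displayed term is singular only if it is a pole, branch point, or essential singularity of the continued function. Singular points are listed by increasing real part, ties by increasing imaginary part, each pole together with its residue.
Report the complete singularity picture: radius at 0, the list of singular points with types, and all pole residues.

Radius of convergence at 0: -1/3 + (1/3)*sqrt(31).
At 1/3 - (1/3)*sqrt(31): a pole of order 3; residue -(434241/190662400)*sqrt(31).
At 1/3 + (1/3)*sqrt(31): a pole of order 3; residue (434241/190662400)*sqrt(31).


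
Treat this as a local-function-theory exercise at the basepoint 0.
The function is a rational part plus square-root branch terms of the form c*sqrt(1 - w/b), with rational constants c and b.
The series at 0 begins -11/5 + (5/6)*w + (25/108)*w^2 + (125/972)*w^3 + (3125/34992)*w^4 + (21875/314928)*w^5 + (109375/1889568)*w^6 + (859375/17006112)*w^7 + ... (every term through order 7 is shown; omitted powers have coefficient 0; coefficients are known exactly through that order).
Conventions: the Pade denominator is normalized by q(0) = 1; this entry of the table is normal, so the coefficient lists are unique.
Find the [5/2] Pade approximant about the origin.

Taylor coefficients needed (read off): a_0 = -11/5, a_1 = 5/6, a_2 = 25/108, a_3 = 125/972, a_4 = 3125/34992, a_5 = 21875/314928, a_6 = 109375/1889568, a_7 = 859375/17006112.
Write the denominator as Q(w) = 1 + q1*w + q2*w^2. Requiring Q*f - P = O(w^8) with deg P <= 5 kills the coefficients of w^6..w^7 in Q*f:
  w^6: a_6 + q1*a_5 + q2*a_4 = 0, i.e. 109375/1889568 + (21875/314928)*q1 + (3125/34992)*q2 = 0.
  w^7: a_7 + q1*a_6 + q2*a_5 = 0, i.e. 859375/17006112 + (109375/1889568)*q1 + (21875/314928)*q2 = 0.
Solving this linear system: q1 = -10/7, q2 = 25/54.
The numerator is Q*f truncated at degree 5: P0 = a_0 = -11/5; P1 = a_1 + q1*a_0 = 167/42; P2 = a_2 + q1*a_1 + q2*a_0 = -1495/756; P3 = a_3 + q1*a_2 + q2*a_1 = 625/3402; P4 = a_4 + q1*a_3 + q2*a_2 = 3125/244944; P5 = a_5 + q1*a_4 + q2*a_3 = 3125/2204496.

The Pade approximant has numerator coefficients [-11/5, 167/42, -1495/756, 625/3402, 3125/244944, 3125/2204496]; denominator coefficients [1, -10/7, 25/54].


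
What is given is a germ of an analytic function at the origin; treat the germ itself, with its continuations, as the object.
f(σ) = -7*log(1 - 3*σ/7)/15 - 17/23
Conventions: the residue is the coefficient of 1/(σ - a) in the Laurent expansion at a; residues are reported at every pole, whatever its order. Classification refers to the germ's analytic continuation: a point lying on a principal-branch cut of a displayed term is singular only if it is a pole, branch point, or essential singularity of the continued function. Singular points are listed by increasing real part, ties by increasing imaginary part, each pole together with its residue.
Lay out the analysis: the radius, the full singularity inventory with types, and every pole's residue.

Branch term (-7/15)*log(1 - σ/(7/3)): its argument vanishes at σ = 7/3, a logarithmic branch point, modulus 7/3.
The radius of convergence is the smallest modulus among the singular points: 7/3.

Radius of convergence at 0: 7/3.
At 7/3: a logarithmic branch point.


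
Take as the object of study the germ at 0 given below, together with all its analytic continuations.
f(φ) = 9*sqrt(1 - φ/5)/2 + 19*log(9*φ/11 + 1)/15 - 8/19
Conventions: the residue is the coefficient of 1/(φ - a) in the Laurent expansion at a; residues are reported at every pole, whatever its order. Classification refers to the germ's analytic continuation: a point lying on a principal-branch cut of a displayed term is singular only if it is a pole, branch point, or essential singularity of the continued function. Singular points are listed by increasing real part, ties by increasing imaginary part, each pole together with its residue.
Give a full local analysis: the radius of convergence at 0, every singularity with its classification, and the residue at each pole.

Branch term (19/15)*log(1 - φ/(-11/9)): its argument vanishes at φ = -11/9, a logarithmic branch point, modulus 11/9.
Branch term (9/2)*sqrt(1 - φ/(5)): its argument vanishes at φ = 5, a square-root branch point, modulus 5.
The radius of convergence is the smallest modulus among the singular points: 11/9.
List the singular points by increasing real part (a conjugate pair: the negative imaginary part first).

Radius of convergence at 0: 11/9.
At -11/9: a logarithmic branch point.
At 5: an algebraic (square-root) branch point.


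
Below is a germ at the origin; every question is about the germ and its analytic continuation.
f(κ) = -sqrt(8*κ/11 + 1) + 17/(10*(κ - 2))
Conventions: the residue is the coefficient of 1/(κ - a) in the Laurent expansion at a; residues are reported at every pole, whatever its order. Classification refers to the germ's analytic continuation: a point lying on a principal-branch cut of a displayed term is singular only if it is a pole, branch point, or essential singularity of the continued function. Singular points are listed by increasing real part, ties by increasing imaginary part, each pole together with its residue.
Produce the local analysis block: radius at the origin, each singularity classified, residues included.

Denominator factor (κ - 2): pole of order 1 at 2, modulus 2.
Branch term (-1)*sqrt(1 - κ/(-11/8)): its argument vanishes at κ = -11/8, a square-root branch point, modulus 11/8.
The radius of convergence is the smallest modulus among the singular points: 11/8.
The branch term is analytic at 2 and contributes nothing to the residue; only the rational part matters.
At the order-1 pole 2 set g(κ) = (κ - (2))*(rational part) = 17/10.
Simple pole: residue = g(a) at a = 2, which is 17/10.
List the singular points by increasing real part (a conjugate pair: the negative imaginary part first).

Radius of convergence at 0: 11/8.
At -11/8: an algebraic (square-root) branch point.
At 2: a pole of order 1; residue 17/10.


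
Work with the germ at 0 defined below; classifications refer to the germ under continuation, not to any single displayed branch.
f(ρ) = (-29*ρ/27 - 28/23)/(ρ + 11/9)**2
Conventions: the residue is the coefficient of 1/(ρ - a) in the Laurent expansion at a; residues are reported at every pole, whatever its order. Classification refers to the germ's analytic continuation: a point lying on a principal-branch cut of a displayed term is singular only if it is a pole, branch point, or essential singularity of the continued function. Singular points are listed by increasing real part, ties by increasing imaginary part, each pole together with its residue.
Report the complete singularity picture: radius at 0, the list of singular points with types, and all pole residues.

Radius of convergence at 0: 11/9.
At -11/9: a pole of order 2; residue -29/27.

Denominator factor (ρ + 11/9)^2: pole of order 2 at -11/9, modulus 11/9.
The radius of convergence is the smallest modulus among the singular points: 11/9.
At the order-2 pole -11/9 set g(ρ) = (ρ - (-11/9))^2*f(ρ) = -29*ρ/27 - 28/23.
Order-2 pole: residue = g'(a); g'(-11/9) = -29/27, so the residue is -29/27.


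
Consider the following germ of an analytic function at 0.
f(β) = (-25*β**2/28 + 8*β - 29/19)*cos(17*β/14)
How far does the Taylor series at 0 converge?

The radius of convergence is infinite.

The factor cos(17*β/14) is entire and contributes no finite singular point.
The polynomial part has no poles.
No finite singular points: the Taylor series at 0 converges everywhere.


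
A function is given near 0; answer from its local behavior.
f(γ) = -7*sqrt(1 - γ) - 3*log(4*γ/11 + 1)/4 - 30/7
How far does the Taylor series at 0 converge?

Branch term (-3/4)*log(1 - γ/(-11/4)): its argument vanishes at γ = -11/4, a logarithmic branch point, modulus 11/4.
Branch term (-7)*sqrt(1 - γ/(1)): its argument vanishes at γ = 1, a square-root branch point, modulus 1.
The radius of convergence is the smallest modulus among the singular points: 1.

The radius of convergence is 1.


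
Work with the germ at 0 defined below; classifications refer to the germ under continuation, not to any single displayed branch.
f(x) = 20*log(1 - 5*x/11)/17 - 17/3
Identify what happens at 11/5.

The term (20/17)*log(1 - x/(11/5)) has argument 1 - 11/5/(11/5) = 0 at 11/5: a logarithmic (infinitely-sheeted) branch point; the remaining terms are analytic or single-valued there.

The point is a logarithmic branch point.


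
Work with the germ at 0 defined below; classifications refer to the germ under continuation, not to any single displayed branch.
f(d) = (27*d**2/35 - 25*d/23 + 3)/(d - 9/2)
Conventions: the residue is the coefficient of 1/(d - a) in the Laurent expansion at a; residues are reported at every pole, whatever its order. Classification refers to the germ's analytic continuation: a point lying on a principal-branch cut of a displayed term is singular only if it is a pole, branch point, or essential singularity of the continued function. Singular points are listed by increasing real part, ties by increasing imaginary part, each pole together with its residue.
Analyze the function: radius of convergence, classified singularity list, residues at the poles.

Radius of convergence at 0: 9/2.
At 9/2: a pole of order 1; residue 44211/3220.

Denominator factor (d - 9/2): pole of order 1 at 9/2, modulus 9/2.
The radius of convergence is the smallest modulus among the singular points: 9/2.
At the order-1 pole 9/2 set g(d) = (d - (9/2))*f(d) = 27*d**2/35 - 25*d/23 + 3.
Simple pole: residue = g(a) at a = 9/2, which is 44211/3220.


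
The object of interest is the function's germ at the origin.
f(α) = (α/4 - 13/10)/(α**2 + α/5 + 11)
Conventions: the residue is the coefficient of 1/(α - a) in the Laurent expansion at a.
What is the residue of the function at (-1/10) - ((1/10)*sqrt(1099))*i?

The factor α**2 + α/5 + 11 splits as (α - a)(α - a') with a = (-1/10) - ((1/10)*sqrt(1099))*i, a' = (-1/10) + ((1/10)*sqrt(1099))*i. At the order-1 pole a set g(α) = (α - a)*f(α) = [α/4 - 13/10] / (α - a').
Simple pole: residue = g(a) at a = (-1/10) - ((1/10)*sqrt(1099))*i, which is (1/8) - ((53/8792)*sqrt(1099))*i.

The residue is (1/8) - ((53/8792)*sqrt(1099))*i.


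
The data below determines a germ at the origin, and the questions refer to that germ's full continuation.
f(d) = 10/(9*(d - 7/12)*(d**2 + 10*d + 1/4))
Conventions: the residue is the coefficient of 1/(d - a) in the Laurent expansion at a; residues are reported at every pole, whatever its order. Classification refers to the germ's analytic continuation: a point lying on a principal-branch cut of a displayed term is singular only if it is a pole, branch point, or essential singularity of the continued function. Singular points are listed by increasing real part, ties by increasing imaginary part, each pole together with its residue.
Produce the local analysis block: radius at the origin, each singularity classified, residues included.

Denominator factor (d - 7/12): pole of order 1 at 7/12, modulus 7/12.
Denominator factor (d**2 + 10*d + 1/4): discriminant 99, real irrational roots -5 + (3/2)*sqrt(11) and -5 - (3/2)*sqrt(11); poles of order 1, moduli 5 - (3/2)*sqrt(11) and 5 + (3/2)*sqrt(11).
The radius of convergence is the smallest modulus among the singular points: 5 - (3/2)*sqrt(11).
The factor d**2 + 10*d + 1/4 splits as (d - a)(d - a') with a = -5 - (3/2)*sqrt(11), a' = -5 + (3/2)*sqrt(11). At the order-1 pole a set g(d) = (d - a)*f(d) = [10/(9*(d - 7/12))] / (d - a').
Simple pole: residue = g(a) at a = -5 - (3/2)*sqrt(11), which is -16/185 + (536/18315)*sqrt(11).
The factor d**2 + 10*d + 1/4 splits as (d - a)(d - a') with a = -5 + (3/2)*sqrt(11), a' = -5 - (3/2)*sqrt(11). At the order-1 pole a set g(d) = (d - a)*f(d) = [10/(9*(d - 7/12))] / (d - a').
Simple pole: residue = g(a) at a = -5 + (3/2)*sqrt(11), which is -16/185 - (536/18315)*sqrt(11).
At the order-1 pole 7/12 set g(d) = (d - (7/12))*f(d) = 10/(9*(d**2 + 10*d + 1/4)).
Simple pole: residue = g(a) at a = 7/12, which is 32/185.
List the singular points by increasing real part (a conjugate pair: the negative imaginary part first).

Radius of convergence at 0: 5 - (3/2)*sqrt(11).
At -5 - (3/2)*sqrt(11): a pole of order 1; residue -16/185 + (536/18315)*sqrt(11).
At -5 + (3/2)*sqrt(11): a pole of order 1; residue -16/185 - (536/18315)*sqrt(11).
At 7/12: a pole of order 1; residue 32/185.


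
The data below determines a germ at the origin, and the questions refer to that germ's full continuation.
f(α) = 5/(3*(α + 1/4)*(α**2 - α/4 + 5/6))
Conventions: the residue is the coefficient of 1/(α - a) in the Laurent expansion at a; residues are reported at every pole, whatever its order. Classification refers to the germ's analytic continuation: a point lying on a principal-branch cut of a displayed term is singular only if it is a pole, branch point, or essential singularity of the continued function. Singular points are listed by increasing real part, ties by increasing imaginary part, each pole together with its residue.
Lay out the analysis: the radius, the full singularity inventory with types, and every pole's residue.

Denominator factor (α**2 - α/4 + 5/6): discriminant -157/48, complex-conjugate roots (1/8) + ((1/24)*sqrt(471))*i and (1/8) - ((1/24)*sqrt(471))*i; poles of order 1, moduli (1/6)*sqrt(30) and (1/6)*sqrt(30).
Denominator factor (α + 1/4): pole of order 1 at -1/4, modulus 1/4.
The radius of convergence is the smallest modulus among the singular points: 1/4.
At the order-1 pole -1/4 set g(α) = (α - (-1/4))*f(α) = 5/(3*(α**2 - α/4 + 5/6)).
Simple pole: residue = g(a) at a = -1/4, which is 40/23.
The factor α**2 - α/4 + 5/6 splits as (α - a)(α - a') with a = (1/8) - ((1/24)*sqrt(471))*i, a' = (1/8) + ((1/24)*sqrt(471))*i. At the order-1 pole a set g(α) = (α - a)*f(α) = [5/(3*(α + 1/4))] / (α - a').
Simple pole: residue = g(a) at a = (1/8) - ((1/24)*sqrt(471))*i, which is (-20/23) + ((60/3611)*sqrt(471))*i.
The factor α**2 - α/4 + 5/6 splits as (α - a)(α - a') with a = (1/8) + ((1/24)*sqrt(471))*i, a' = (1/8) - ((1/24)*sqrt(471))*i. At the order-1 pole a set g(α) = (α - a)*f(α) = [5/(3*(α + 1/4))] / (α - a').
Simple pole: residue = g(a) at a = (1/8) + ((1/24)*sqrt(471))*i, which is (-20/23) - ((60/3611)*sqrt(471))*i.
List the singular points by increasing real part (a conjugate pair: the negative imaginary part first).

Radius of convergence at 0: 1/4.
At -1/4: a pole of order 1; residue 40/23.
At (1/8) - ((1/24)*sqrt(471))*i: a pole of order 1; residue (-20/23) + ((60/3611)*sqrt(471))*i.
At (1/8) + ((1/24)*sqrt(471))*i: a pole of order 1; residue (-20/23) - ((60/3611)*sqrt(471))*i.


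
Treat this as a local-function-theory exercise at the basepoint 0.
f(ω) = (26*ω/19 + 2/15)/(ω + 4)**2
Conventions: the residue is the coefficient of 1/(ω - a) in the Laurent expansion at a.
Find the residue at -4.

The residue is 26/19.

At the order-2 pole -4 set g(ω) = (ω - (-4))^2*f(ω) = 26*ω/19 + 2/15.
Order-2 pole: residue = g'(a); g'(-4) = 26/19, so the residue is 26/19.


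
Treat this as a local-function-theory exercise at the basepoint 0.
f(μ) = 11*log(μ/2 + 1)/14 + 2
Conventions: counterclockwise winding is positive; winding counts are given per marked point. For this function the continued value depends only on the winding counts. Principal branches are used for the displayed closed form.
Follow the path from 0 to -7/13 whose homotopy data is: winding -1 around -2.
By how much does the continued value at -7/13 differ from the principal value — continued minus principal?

The rational part is single-valued and drops out of the difference; each branch term changes only by its own monodromy.
(11/14)*log(1 - μ/(-2)): each positive loop around -2 adds 2*pi*i to the log, so winding -1 contributes (11/14)*(-1)*2*pi*i = -(11/7)*pi*i.
Summing the contributions at μ = -7/13 gives -(11/7)*pi*i.

Continued minus principal equals -(11/7)*pi*i.


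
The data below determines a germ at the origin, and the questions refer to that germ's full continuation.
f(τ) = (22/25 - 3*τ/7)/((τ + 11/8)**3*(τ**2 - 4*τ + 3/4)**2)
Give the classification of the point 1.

Denominator factors: τ + 11/8 = 19/8 at τ = 1; τ**2 - 4*τ + 3/4 = -9/4 at τ = 1 — none vanishes.
So the germ continues analytically to 1.

The point is a regular point.


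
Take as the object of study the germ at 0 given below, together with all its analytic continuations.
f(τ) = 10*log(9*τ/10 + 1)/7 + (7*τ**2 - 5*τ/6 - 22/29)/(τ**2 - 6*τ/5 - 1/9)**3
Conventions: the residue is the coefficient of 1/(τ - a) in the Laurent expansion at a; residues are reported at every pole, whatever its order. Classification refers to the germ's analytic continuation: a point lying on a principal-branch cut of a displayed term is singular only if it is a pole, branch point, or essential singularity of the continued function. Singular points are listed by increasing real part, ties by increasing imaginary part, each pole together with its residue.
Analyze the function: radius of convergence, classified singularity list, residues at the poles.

Radius of convergence at 0: -3/5 + (1/15)*sqrt(106).
At -10/9: a logarithmic branch point.
At 3/5 - (1/15)*sqrt(106): a pole of order 3; residue -(21421125/1105262848)*sqrt(106).
At 3/5 + (1/15)*sqrt(106): a pole of order 3; residue (21421125/1105262848)*sqrt(106).
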